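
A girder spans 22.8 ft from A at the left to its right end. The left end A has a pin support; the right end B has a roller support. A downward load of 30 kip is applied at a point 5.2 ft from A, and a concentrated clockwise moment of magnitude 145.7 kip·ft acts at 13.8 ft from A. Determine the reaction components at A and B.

ΣM about A: B_y·22.8 − 30·5.2 − 145.7 = 0 → B_y = 301.7/22.8 = 13.2325 ≈ 13.23 kip.
ΣF_y = 0: A_y + 13.2325 − 30 = 0 → A_y = 16.77 kip.
ΣF_x = 0: no horizontal applied forces, so A_x = 0.

A_x = 0, A_y = 16.77 kip, B_y = 13.23 kip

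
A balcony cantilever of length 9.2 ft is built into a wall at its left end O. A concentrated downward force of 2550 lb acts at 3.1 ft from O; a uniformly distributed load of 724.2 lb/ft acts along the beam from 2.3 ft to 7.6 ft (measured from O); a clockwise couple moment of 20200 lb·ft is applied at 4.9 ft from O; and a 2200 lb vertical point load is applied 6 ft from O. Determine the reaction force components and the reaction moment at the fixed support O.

O_x = 0, O_y = 8588 lb, M_O = 60300 lb·ft

Resultant of the distributed load: 724.2 × 5.3 = 3838.26 lb at 4.95 ft from O.
ΣF_x = 0: O_x = 0.
ΣF_y = 0: O_y − 2550 − 724.2·5.3 − 2200 = 0 → O_y = 8588 lb.
ΣM about O: M_O − 2550·3.1 − (724.2·5.3)·4.95 − 20200 − 2200·6 = 0 → M_O = 60300 lb·ft.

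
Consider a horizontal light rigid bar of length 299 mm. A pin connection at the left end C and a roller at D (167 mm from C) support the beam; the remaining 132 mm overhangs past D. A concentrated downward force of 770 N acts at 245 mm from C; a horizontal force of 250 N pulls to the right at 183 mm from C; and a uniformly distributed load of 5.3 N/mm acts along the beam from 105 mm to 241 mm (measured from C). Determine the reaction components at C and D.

C_x = -250.0 N, C_y = -385.5 N, D_y = 1876 N

Resultant of the distributed load: 5.3 × 136 = 720.8 N at 173 mm from C.
Moments about C: D_y·167 − 770·245 − (5.3·136)·173 = 0 → D_y = 313348.4/167 = 1876.34 ≈ 1876 N.
ΣF_y = 0: C_y + 1876.34 − 770 − 5.3·136 = 0 → C_y = -385.5 N.
ΣF_x = 0: C_x + 250 = 0 → C_x = -250.0 N.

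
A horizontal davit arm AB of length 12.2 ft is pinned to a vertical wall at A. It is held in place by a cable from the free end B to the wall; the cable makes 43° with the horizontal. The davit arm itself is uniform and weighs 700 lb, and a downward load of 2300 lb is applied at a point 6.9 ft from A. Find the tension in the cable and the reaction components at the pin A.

ΣM about A: T·sin43°·12.2 − 700·6.1 − 2300·6.9 = 0 → T = 20140/(12.2·0.681998) = 2420.56 ≈ 2421 lb.
ΣF_x = 0: A_x − T·cos43° = 0 → A_x = 2420.56 × 0.731354 = 1770 lb.
ΣF_y = 0: A_y + T·sin43° − 700 − 2300 = 0 → A_y = 3000 − 2420.56 × 0.681998 = 1349 lb.

T = 2421 lb, A_x = 1770 lb, A_y = 1349 lb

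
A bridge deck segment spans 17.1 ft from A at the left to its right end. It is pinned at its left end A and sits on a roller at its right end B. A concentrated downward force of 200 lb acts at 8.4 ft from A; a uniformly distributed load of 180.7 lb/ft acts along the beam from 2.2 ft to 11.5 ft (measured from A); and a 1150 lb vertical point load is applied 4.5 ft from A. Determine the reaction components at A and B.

Resultant of the distributed load: 180.7 × 9.3 = 1680.51 lb at 6.85 ft from A.
ΣM about A: B_y·17.1 − 200·8.4 − (180.7·9.3)·6.85 − 1150·4.5 = 0 → B_y = 18366.4935/17.1 = 1074.06 ≈ 1074 lb.
ΣF_y = 0: A_y + 1074.06 − 200 − 180.7·9.3 − 1150 = 0 → A_y = 1956 lb.
ΣF_x = 0: no horizontal applied forces, so A_x = 0.

A_x = 0, A_y = 1956 lb, B_y = 1074 lb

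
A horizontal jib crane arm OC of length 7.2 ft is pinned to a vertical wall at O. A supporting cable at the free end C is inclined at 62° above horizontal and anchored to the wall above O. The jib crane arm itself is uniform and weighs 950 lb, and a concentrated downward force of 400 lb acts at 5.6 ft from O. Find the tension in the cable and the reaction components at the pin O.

ΣM about O: T·sin62°·7.2 − 950·3.6 − 400·5.6 = 0 → T = 5660/(7.2·0.882948) = 890.325 ≈ 890.3 lb.
ΣF_x = 0: O_x − T·cos62° = 0 → O_x = 890.325 × 0.469472 = 418.0 lb.
ΣF_y = 0: O_y + T·sin62° − 950 − 400 = 0 → O_y = 1350 − 890.325 × 0.882948 = 563.9 lb.

T = 890.3 lb, O_x = 418.0 lb, O_y = 563.9 lb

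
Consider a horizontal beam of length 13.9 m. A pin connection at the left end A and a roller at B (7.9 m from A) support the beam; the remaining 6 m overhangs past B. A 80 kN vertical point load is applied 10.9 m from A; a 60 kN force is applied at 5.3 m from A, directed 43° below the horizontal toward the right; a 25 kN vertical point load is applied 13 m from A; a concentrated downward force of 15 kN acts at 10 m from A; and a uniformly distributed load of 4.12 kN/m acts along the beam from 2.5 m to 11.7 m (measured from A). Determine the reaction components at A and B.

A_x = -43.88 kN, A_y = -33.20 kN, B_y = 232.0 kN

Resultant of the distributed load: 4.12 × 9.2 = 37.904 kN at 7.1 m from A.
Moments about A: B_y·7.9 − 80·10.9 − 60·sin43°·5.3 − 25·13 − 15·10 − (4.12·9.2)·7.1 = 0 → B_y = 1832.99/7.9 = 232.024 ≈ 232.0 kN.
ΣF_y = 0: A_y + 232.024 − 80 − 60·sin43° − 25 − 15 − 4.12·9.2 = 0 → A_y = -33.20 kN.
ΣF_x = 0: A_x + 60·cos43° = 0 → A_x = -43.88 kN.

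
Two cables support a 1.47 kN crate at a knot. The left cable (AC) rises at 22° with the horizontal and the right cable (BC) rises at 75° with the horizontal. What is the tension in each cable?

T_AC = 0.3833 kN, T_BC = 1.373 kN

ΣF_x = 0: −T_AC·cos22° + T_BC·cos75° = 0 → T_BC = 3.58236·T_AC.
ΣF_y = 0: T_AC·sin22° + T_BC·sin75° = 1.47.
Substitute: T_AC·(0.374607 + 3.58236·0.965926) = 1.47 → T_AC = 0.383321 ≈ 0.3833 kN.
Then T_BC = 3.58236 × 0.383321 = 1.373 kN.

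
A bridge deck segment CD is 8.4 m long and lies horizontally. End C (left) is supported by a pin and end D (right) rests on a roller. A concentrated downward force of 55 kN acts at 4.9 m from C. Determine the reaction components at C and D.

Moments about C: D_y·8.4 − 55·4.9 = 0 → D_y = 269.5/8.4 = 32.0833 ≈ 32.08 kN.
ΣF_y = 0: C_y + 32.0833 − 55 = 0 → C_y = 22.92 kN.
ΣF_x = 0: no horizontal applied forces, so C_x = 0.

C_x = 0, C_y = 22.92 kN, D_y = 32.08 kN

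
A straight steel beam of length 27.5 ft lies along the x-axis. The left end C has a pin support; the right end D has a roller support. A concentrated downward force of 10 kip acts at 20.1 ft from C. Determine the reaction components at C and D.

C_x = 0, C_y = 2.691 kip, D_y = 7.309 kip

ΣM about C: D_y·27.5 − 10·20.1 = 0 → D_y = 201/27.5 = 7.30909 ≈ 7.309 kip.
ΣF_y = 0: C_y + 7.30909 − 10 = 0 → C_y = 2.691 kip.
ΣF_x = 0: no horizontal applied forces, so C_x = 0.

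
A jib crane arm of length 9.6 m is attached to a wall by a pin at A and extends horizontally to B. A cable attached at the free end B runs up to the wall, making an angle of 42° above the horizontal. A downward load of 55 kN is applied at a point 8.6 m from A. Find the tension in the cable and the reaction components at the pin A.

ΣM about A: T·sin42°·9.6 − 55·8.6 = 0 → T = 473/(9.6·0.669131) = 73.6341 ≈ 73.63 kN.
ΣF_x = 0: A_x − T·cos42° = 0 → A_x = 73.6341 × 0.743145 = 54.72 kN.
ΣF_y = 0: A_y + T·sin42° − 55 = 0 → A_y = 55 − 73.6341 × 0.669131 = 5.729 kN.

T = 73.63 kN, A_x = 54.72 kN, A_y = 5.729 kN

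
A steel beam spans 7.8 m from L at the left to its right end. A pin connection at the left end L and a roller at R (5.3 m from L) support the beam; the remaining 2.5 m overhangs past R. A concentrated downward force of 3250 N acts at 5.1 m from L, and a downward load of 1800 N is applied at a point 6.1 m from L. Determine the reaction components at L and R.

L_x = 0, L_y = -149.1 N, R_y = 5199 N

Moments about L: R_y·5.3 − 3250·5.1 − 1800·6.1 = 0 → R_y = 27555/5.3 = 5199.06 ≈ 5199 N.
ΣF_y = 0: L_y + 5199.06 − 3250 − 1800 = 0 → L_y = -149.1 N.
ΣF_x = 0: no horizontal applied forces, so L_x = 0.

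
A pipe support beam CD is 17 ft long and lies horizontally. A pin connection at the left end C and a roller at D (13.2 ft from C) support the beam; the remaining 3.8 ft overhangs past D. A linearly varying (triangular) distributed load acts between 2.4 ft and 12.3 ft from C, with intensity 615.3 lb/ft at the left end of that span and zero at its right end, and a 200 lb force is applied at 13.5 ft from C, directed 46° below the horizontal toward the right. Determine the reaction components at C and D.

C_x = -138.9 lb, C_y = 1727 lb, D_y = 1462 lb

Resultant of the triangular load: ½ × 615.3 × 9.9 = 3045.735 lb, acting at 5.7 ft from C (one-third of the span from the peak).
Taking moments about C: D_y·13.2 − (½·615.3·9.9)·5.7 − 200·sin46°·13.5 = 0 → D_y = 19302.9/13.2 = 1462.34 ≈ 1462 lb.
ΣF_y = 0: C_y + 1462.34 − ½·615.3·9.9 − 200·sin46° = 0 → C_y = 1727 lb.
ΣF_x = 0: C_x + 200·cos46° = 0 → C_x = -138.9 lb.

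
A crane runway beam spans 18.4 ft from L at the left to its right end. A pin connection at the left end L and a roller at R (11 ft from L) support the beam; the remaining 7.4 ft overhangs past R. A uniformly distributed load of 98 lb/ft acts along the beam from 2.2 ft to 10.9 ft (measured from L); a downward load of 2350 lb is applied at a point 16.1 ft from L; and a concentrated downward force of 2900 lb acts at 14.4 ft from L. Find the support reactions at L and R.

L_x = 0, L_y = -1641 lb, R_y = 7744 lb

Resultant of the distributed load: 98 × 8.7 = 852.6 lb at 6.55 ft from L.
ΣM about L: R_y·11 − (98·8.7)·6.55 − 2350·16.1 − 2900·14.4 = 0 → R_y = 85179.53/11 = 7743.59 ≈ 7744 lb.
ΣF_y = 0: L_y + 7743.59 − 98·8.7 − 2350 − 2900 = 0 → L_y = -1641 lb.
ΣF_x = 0: no horizontal applied forces, so L_x = 0.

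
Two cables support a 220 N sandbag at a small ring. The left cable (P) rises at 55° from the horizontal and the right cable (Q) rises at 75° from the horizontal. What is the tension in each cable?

ΣF_x = 0: −T_P·cos55° + T_Q·cos75° = 0 → T_Q = 2.21613·T_P.
ΣF_y = 0: T_P·sin55° + T_Q·sin75° = 220.
Substitute: T_P·(0.819152 + 2.21613·0.965926) = 220 → T_P = 74.3301 ≈ 74.33 N.
Then T_Q = 2.21613 × 74.3301 = 164.7 N.

T_P = 74.33 N, T_Q = 164.7 N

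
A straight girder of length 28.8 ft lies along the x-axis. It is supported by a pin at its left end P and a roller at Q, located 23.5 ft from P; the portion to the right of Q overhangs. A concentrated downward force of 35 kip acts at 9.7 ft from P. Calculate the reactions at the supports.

Moments about P: Q_y·23.5 − 35·9.7 = 0 → Q_y = 339.5/23.5 = 14.4468 ≈ 14.45 kip.
ΣF_y = 0: P_y + 14.4468 − 35 = 0 → P_y = 20.55 kip.
ΣF_x = 0: no horizontal applied forces, so P_x = 0.

P_x = 0, P_y = 20.55 kip, Q_y = 14.45 kip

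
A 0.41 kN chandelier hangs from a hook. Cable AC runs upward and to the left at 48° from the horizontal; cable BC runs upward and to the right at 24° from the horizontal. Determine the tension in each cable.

T_AC = 0.3938 kN, T_BC = 0.2885 kN

ΣF_x = 0: −T_AC·cos48° + T_BC·cos24° = 0 → T_BC = 0.732455·T_AC.
ΣF_y = 0: T_AC·sin48° + T_BC·sin24° = 0.41.
Substitute: T_AC·(0.743145 + 0.732455·0.406737) = 0.41 → T_AC = 0.393829 ≈ 0.3938 kN.
Then T_BC = 0.732455 × 0.393829 = 0.2885 kN.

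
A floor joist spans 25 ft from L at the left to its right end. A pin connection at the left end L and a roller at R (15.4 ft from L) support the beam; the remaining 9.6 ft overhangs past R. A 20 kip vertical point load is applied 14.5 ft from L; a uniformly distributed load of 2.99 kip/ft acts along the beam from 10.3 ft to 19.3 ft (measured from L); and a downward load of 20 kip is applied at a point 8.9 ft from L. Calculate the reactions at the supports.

Resultant of the distributed load: 2.99 × 9 = 26.91 kip at 14.8 ft from L.
ΣM about L: R_y·15.4 − 20·14.5 − (2.99·9)·14.8 − 20·8.9 = 0 → R_y = 866.268/15.4 = 56.2512 ≈ 56.25 kip.
ΣF_y = 0: L_y + 56.2512 − 20 − 2.99·9 − 20 = 0 → L_y = 10.66 kip.
ΣF_x = 0: no horizontal applied forces, so L_x = 0.

L_x = 0, L_y = 10.66 kip, R_y = 56.25 kip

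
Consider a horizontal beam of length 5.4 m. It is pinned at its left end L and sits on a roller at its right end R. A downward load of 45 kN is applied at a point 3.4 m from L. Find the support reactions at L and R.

L_x = 0, L_y = 16.67 kN, R_y = 28.33 kN

ΣM about L: R_y·5.4 − 45·3.4 = 0 → R_y = 153/5.4 = 28.3333 ≈ 28.33 kN.
ΣF_y = 0: L_y + 28.3333 − 45 = 0 → L_y = 16.67 kN.
ΣF_x = 0: no horizontal applied forces, so L_x = 0.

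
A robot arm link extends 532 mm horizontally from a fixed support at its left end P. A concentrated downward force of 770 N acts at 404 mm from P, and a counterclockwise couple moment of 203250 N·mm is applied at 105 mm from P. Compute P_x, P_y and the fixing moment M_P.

P_x = 0, P_y = 770.0 N, M_P = 107800 N·mm

ΣF_x = 0: P_x = 0.
ΣF_y = 0: P_y − 770 = 0 → P_y = 770.0 N.
ΣM about P: M_P − 770·404 + 203250 = 0 → M_P = 107800 N·mm.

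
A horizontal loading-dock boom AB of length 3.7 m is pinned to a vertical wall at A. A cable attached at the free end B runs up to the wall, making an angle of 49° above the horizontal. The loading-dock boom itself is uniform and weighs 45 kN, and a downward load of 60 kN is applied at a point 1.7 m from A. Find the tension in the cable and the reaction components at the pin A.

T = 66.34 kN, A_x = 43.52 kN, A_y = 54.93 kN

ΣM about A: T·sin49°·3.7 − 45·1.85 − 60·1.7 = 0 → T = 185.25/(3.7·0.75471) = 66.3401 ≈ 66.34 kN.
ΣF_x = 0: A_x − T·cos49° = 0 → A_x = 66.3401 × 0.656059 = 43.52 kN.
ΣF_y = 0: A_y + T·sin49° − 45 − 60 = 0 → A_y = 105 − 66.3401 × 0.75471 = 54.93 kN.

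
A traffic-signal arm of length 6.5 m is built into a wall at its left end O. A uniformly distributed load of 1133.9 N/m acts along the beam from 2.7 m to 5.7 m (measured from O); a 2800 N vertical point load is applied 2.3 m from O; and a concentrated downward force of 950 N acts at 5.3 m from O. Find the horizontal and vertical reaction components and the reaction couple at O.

O_x = 0, O_y = 7152 N, M_O = 25760 N·m

Resultant of the distributed load: 1133.9 × 3 = 3401.7 N at 4.2 m from O.
ΣF_x = 0: O_x = 0.
ΣF_y = 0: O_y − 1133.9·3 − 2800 − 950 = 0 → O_y = 7152 N.
ΣM about O: M_O − (1133.9·3)·4.2 − 2800·2.3 − 950·5.3 = 0 → M_O = 25760 N·m.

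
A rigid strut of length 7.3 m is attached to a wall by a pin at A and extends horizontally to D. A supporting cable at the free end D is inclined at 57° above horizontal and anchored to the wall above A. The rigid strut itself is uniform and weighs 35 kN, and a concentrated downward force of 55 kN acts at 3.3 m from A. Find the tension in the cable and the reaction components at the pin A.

ΣM about A: T·sin57°·7.3 − 35·3.65 − 55·3.3 = 0 → T = 309.25/(7.3·0.838671) = 50.5121 ≈ 50.51 kN.
ΣF_x = 0: A_x − T·cos57° = 0 → A_x = 50.5121 × 0.544639 = 27.51 kN.
ΣF_y = 0: A_y + T·sin57° − 35 − 55 = 0 → A_y = 90 − 50.5121 × 0.838671 = 47.64 kN.

T = 50.51 kN, A_x = 27.51 kN, A_y = 47.64 kN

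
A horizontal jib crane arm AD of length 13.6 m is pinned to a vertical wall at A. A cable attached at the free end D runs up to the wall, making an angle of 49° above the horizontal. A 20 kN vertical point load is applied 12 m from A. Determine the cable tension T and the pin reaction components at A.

T = 23.38 kN, A_x = 15.34 kN, A_y = 2.353 kN

ΣM about A: T·sin49°·13.6 − 20·12 = 0 → T = 240/(13.6·0.75471) = 23.3826 ≈ 23.38 kN.
ΣF_x = 0: A_x − T·cos49° = 0 → A_x = 23.3826 × 0.656059 = 15.34 kN.
ΣF_y = 0: A_y + T·sin49° − 20 = 0 → A_y = 20 − 23.3826 × 0.75471 = 2.353 kN.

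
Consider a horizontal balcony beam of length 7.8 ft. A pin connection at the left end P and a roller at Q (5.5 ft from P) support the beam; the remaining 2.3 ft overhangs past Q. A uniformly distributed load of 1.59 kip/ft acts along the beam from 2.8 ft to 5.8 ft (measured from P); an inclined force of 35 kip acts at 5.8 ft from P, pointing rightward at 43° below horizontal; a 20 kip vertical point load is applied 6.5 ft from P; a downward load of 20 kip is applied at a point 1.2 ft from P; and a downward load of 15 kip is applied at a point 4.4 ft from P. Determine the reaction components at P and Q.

P_x = -25.60 kip, P_y = 14.74 kip, Q_y = 68.90 kip

Resultant of the distributed load: 1.59 × 3 = 4.77 kip at 4.3 ft from P.
Taking moments about P: Q_y·5.5 − (1.59·3)·4.3 − 35·sin43°·5.8 − 20·6.5 − 20·1.2 − 15·4.4 = 0 → Q_y = 378.957/5.5 = 68.9013 ≈ 68.90 kip.
ΣF_y = 0: P_y + 68.9013 − 1.59·3 − 35·sin43° − 20 − 20 − 15 = 0 → P_y = 14.74 kip.
ΣF_x = 0: P_x + 35·cos43° = 0 → P_x = -25.60 kip.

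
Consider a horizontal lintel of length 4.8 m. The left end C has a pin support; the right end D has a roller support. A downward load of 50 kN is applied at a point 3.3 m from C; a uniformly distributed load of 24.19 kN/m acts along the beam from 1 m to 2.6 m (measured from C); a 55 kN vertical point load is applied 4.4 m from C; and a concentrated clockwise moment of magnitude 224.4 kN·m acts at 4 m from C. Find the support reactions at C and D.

C_x = 0, C_y = -2.352 kN, D_y = 146.1 kN

Resultant of the distributed load: 24.19 × 1.6 = 38.704 kN at 1.8 m from C.
ΣM about C: D_y·4.8 − 50·3.3 − (24.19·1.6)·1.8 − 55·4.4 − 224.4 = 0 → D_y = 701.0672/4.8 = 146.056 ≈ 146.1 kN.
ΣF_y = 0: C_y + 146.056 − 50 − 24.19·1.6 − 55 = 0 → C_y = -2.352 kN.
ΣF_x = 0: no horizontal applied forces, so C_x = 0.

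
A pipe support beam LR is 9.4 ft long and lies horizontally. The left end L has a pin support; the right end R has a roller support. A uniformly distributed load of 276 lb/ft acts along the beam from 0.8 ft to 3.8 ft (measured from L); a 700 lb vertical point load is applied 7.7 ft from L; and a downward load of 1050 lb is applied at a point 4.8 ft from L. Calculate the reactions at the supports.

Resultant of the distributed load: 276 × 3 = 828 lb at 2.3 ft from L.
Taking moments about L: R_y·9.4 − (276·3)·2.3 − 700·7.7 − 1050·4.8 = 0 → R_y = 12334.4/9.4 = 1312.17 ≈ 1312 lb.
ΣF_y = 0: L_y + 1312.17 − 276·3 − 700 − 1050 = 0 → L_y = 1266 lb.
ΣF_x = 0: no horizontal applied forces, so L_x = 0.

L_x = 0, L_y = 1266 lb, R_y = 1312 lb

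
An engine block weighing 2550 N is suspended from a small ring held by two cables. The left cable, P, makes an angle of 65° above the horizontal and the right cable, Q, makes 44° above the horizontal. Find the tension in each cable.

ΣF_x = 0: −T_P·cos65° + T_Q·cos44° = 0 → T_Q = 0.587509·T_P.
ΣF_y = 0: T_P·sin65° + T_Q·sin44° = 2550.
Substitute: T_P·(0.906308 + 0.587509·0.694658) = 2550 → T_P = 1940.01 ≈ 1940 N.
Then T_Q = 0.587509 × 1940.01 = 1140 N.

T_P = 1940 N, T_Q = 1140 N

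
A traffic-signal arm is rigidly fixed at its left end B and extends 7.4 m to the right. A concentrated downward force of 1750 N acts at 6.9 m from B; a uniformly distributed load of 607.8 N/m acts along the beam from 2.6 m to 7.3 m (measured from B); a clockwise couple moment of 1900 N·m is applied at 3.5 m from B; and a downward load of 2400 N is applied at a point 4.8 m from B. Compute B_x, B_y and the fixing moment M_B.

B_x = 0, B_y = 7007 N, M_B = 39640 N·m

Resultant of the distributed load: 607.8 × 4.7 = 2856.66 N at 4.95 m from B.
ΣF_x = 0: B_x = 0.
ΣF_y = 0: B_y − 1750 − 607.8·4.7 − 2400 = 0 → B_y = 7007 N.
ΣM about B: M_B − 1750·6.9 − (607.8·4.7)·4.95 − 1900 − 2400·4.8 = 0 → M_B = 39640 N·m.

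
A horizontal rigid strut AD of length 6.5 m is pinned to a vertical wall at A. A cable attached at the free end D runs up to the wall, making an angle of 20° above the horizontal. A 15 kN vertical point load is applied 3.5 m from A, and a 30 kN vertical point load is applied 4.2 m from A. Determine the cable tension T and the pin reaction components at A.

T = 80.29 kN, A_x = 75.45 kN, A_y = 17.54 kN

ΣM about A: T·sin20°·6.5 − 15·3.5 − 30·4.2 = 0 → T = 178.5/(6.5·0.34202) = 80.2922 ≈ 80.29 kN.
ΣF_x = 0: A_x − T·cos20° = 0 → A_x = 80.2922 × 0.939693 = 75.45 kN.
ΣF_y = 0: A_y + T·sin20° − 15 − 30 = 0 → A_y = 45 − 80.2922 × 0.34202 = 17.54 kN.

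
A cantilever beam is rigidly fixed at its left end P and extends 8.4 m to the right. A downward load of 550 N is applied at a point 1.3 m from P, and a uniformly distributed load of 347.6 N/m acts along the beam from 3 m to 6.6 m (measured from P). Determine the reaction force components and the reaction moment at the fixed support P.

P_x = 0, P_y = 1801 N, M_P = 6722 N·m

Resultant of the distributed load: 347.6 × 3.6 = 1251.36 N at 4.8 m from P.
ΣF_x = 0: P_x = 0.
ΣF_y = 0: P_y − 550 − 347.6·3.6 = 0 → P_y = 1801 N.
ΣM about P: M_P − 550·1.3 − (347.6·3.6)·4.8 = 0 → M_P = 6722 N·m.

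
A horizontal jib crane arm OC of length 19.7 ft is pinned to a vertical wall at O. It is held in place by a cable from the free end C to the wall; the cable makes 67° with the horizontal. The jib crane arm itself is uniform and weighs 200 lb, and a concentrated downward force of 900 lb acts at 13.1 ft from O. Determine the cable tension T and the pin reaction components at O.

T = 758.8 lb, O_x = 296.5 lb, O_y = 401.5 lb

ΣM about O: T·sin67°·19.7 − 200·9.85 − 900·13.1 = 0 → T = 13760/(19.7·0.920505) = 758.798 ≈ 758.8 lb.
ΣF_x = 0: O_x − T·cos67° = 0 → O_x = 758.798 × 0.390731 = 296.5 lb.
ΣF_y = 0: O_y + T·sin67° − 200 − 900 = 0 → O_y = 1100 − 758.798 × 0.920505 = 401.5 lb.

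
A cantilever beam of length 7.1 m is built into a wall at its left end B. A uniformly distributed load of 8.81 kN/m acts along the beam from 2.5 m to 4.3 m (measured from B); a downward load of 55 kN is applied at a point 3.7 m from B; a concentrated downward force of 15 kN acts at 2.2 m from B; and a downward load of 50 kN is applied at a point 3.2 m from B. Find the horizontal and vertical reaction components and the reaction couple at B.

Resultant of the distributed load: 8.81 × 1.8 = 15.858 kN at 3.4 m from B.
ΣF_x = 0: B_x = 0.
ΣF_y = 0: B_y − 8.81·1.8 − 55 − 15 − 50 = 0 → B_y = 135.9 kN.
ΣM about B: M_B − (8.81·1.8)·3.4 − 55·3.7 − 15·2.2 − 50·3.2 = 0 → M_B = 450.4 kN·m.

B_x = 0, B_y = 135.9 kN, M_B = 450.4 kN·m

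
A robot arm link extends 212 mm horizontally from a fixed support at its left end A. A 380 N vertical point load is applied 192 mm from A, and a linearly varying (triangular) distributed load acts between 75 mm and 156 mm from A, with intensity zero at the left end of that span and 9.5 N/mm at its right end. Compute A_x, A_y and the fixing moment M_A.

A_x = 0, A_y = 764.8 N, M_A = 122600 N·mm

Resultant of the triangular load: ½ × 9.5 × 81 = 384.75 N, acting at 129 mm from A (one-third of the span from the peak).
ΣF_x = 0: A_x = 0.
ΣF_y = 0: A_y − 380 − ½·9.5·81 = 0 → A_y = 764.8 N.
ΣM about A: M_A − 380·192 − (½·9.5·81)·129 = 0 → M_A = 122600 N·mm.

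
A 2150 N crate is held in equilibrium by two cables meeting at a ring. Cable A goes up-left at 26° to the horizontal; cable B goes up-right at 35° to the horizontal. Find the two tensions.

ΣF_x = 0: −T_A·cos26° + T_B·cos35° = 0 → T_B = 1.09722·T_A.
ΣF_y = 0: T_A·sin26° + T_B·sin35° = 2150.
Substitute: T_A·(0.438371 + 1.09722·0.573576) = 2150 → T_A = 2013.66 ≈ 2014 N.
Then T_B = 1.09722 × 2013.66 = 2209 N.

T_A = 2014 N, T_B = 2209 N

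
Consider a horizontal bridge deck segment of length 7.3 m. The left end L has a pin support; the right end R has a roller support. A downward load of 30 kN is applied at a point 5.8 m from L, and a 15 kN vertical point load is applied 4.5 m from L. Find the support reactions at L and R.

ΣM about L: R_y·7.3 − 30·5.8 − 15·4.5 = 0 → R_y = 241.5/7.3 = 33.0822 ≈ 33.08 kN.
ΣF_y = 0: L_y + 33.0822 − 30 − 15 = 0 → L_y = 11.92 kN.
ΣF_x = 0: no horizontal applied forces, so L_x = 0.

L_x = 0, L_y = 11.92 kN, R_y = 33.08 kN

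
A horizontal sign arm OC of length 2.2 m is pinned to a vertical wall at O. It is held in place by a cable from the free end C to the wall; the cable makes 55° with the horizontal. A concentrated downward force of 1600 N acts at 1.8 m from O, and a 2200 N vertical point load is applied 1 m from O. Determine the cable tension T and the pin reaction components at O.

T = 2819 N, O_x = 1617 N, O_y = 1491 N

ΣM about O: T·sin55°·2.2 − 1600·1.8 − 2200·1 = 0 → T = 5080/(2.2·0.819152) = 2818.88 ≈ 2819 N.
ΣF_x = 0: O_x − T·cos55° = 0 → O_x = 2818.88 × 0.573576 = 1617 N.
ΣF_y = 0: O_y + T·sin55° − 1600 − 2200 = 0 → O_y = 3800 − 2818.88 × 0.819152 = 1491 N.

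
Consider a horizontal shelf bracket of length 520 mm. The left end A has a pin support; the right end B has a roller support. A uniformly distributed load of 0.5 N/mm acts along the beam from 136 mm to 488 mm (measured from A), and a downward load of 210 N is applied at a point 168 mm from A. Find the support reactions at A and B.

A_x = 0, A_y = 212.6 N, B_y = 173.4 N

Resultant of the distributed load: 0.5 × 352 = 176 N at 312 mm from A.
Moments about A: B_y·520 − (0.5·352)·312 − 210·168 = 0 → B_y = 90192/520 = 173.446 ≈ 173.4 N.
ΣF_y = 0: A_y + 173.446 − 0.5·352 − 210 = 0 → A_y = 212.6 N.
ΣF_x = 0: no horizontal applied forces, so A_x = 0.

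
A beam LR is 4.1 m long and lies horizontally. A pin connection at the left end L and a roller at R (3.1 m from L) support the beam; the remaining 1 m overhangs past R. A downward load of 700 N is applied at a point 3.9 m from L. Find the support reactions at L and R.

L_x = 0, L_y = -180.6 N, R_y = 880.6 N

Taking moments about L: R_y·3.1 − 700·3.9 = 0 → R_y = 2730/3.1 = 880.645 ≈ 880.6 N.
ΣF_y = 0: L_y + 880.645 − 700 = 0 → L_y = -180.6 N.
ΣF_x = 0: no horizontal applied forces, so L_x = 0.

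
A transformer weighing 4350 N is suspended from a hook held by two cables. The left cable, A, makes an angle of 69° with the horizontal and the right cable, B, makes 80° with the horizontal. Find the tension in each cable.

ΣF_x = 0: −T_A·cos69° + T_B·cos80° = 0 → T_B = 2.06376·T_A.
ΣF_y = 0: T_A·sin69° + T_B·sin80° = 4350.
Substitute: T_A·(0.93358 + 2.06376·0.984808) = 4350 → T_A = 1466.63 ≈ 1467 N.
Then T_B = 2.06376 × 1466.63 = 3027 N.

T_A = 1467 N, T_B = 3027 N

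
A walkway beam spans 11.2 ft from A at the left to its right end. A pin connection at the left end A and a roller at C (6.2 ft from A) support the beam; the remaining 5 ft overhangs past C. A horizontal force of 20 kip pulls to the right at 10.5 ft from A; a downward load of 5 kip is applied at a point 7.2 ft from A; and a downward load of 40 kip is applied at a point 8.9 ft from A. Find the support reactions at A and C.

A_x = -20.00 kip, A_y = -18.23 kip, C_y = 63.23 kip

Moments about A: C_y·6.2 − 5·7.2 − 40·8.9 = 0 → C_y = 392/6.2 = 63.2258 ≈ 63.23 kip.
ΣF_y = 0: A_y + 63.2258 − 5 − 40 = 0 → A_y = -18.23 kip.
ΣF_x = 0: A_x + 20 = 0 → A_x = -20.00 kip.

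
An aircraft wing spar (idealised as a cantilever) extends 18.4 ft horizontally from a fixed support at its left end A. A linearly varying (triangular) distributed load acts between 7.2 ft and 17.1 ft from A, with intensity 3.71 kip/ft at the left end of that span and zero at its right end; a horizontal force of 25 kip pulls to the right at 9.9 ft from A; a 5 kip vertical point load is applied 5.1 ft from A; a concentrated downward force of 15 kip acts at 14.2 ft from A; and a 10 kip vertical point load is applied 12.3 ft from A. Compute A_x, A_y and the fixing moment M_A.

A_x = -25.00 kip, A_y = 48.36 kip, M_A = 554.3 kip·ft

Resultant of the triangular load: ½ × 3.71 × 9.9 = 18.3645 kip, acting at 10.5 ft from A (one-third of the span from the peak).
ΣF_x = 0: A_x + 25 = 0 → A_x = -25.00 kip.
ΣF_y = 0: A_y − ½·3.71·9.9 − 5 − 15 − 10 = 0 → A_y = 48.36 kip.
ΣM about A: M_A − (½·3.71·9.9)·10.5 − 5·5.1 − 15·14.2 − 10·12.3 = 0 → M_A = 554.3 kip·ft.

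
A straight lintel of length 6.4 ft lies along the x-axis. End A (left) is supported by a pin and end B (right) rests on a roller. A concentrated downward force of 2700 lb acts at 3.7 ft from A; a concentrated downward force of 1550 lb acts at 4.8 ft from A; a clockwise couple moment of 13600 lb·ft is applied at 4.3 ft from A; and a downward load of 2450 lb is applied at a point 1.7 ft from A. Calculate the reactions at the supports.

A_x = 0, A_y = 1201 lb, B_y = 5499 lb

Moments about A: B_y·6.4 − 2700·3.7 − 1550·4.8 − 13600 − 2450·1.7 = 0 → B_y = 35195/6.4 = 5499.22 ≈ 5499 lb.
ΣF_y = 0: A_y + 5499.22 − 2700 − 1550 − 2450 = 0 → A_y = 1201 lb.
ΣF_x = 0: no horizontal applied forces, so A_x = 0.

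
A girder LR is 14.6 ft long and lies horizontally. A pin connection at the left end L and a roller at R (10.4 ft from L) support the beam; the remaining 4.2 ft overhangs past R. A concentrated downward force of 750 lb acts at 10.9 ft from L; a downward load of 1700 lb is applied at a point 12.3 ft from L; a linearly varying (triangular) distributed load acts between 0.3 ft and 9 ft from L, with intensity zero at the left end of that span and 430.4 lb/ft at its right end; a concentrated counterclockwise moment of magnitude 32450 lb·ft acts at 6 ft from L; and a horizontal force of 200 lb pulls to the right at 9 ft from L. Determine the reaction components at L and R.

L_x = -200.0 lb, L_y = 3548 lb, R_y = 774.6 lb

Resultant of the triangular load: ½ × 430.4 × 8.7 = 1872.24 lb, acting at 6.1 ft from L (one-third of the span from the peak).
Taking moments about L: R_y·10.4 − 750·10.9 − 1700·12.3 − (½·430.4·8.7)·6.1 + 32450 = 0 → R_y = 8055.664/10.4 = 774.583 ≈ 774.6 lb.
ΣF_y = 0: L_y + 774.583 − 750 − 1700 − ½·430.4·8.7 = 0 → L_y = 3548 lb.
ΣF_x = 0: L_x + 200 = 0 → L_x = -200.0 lb.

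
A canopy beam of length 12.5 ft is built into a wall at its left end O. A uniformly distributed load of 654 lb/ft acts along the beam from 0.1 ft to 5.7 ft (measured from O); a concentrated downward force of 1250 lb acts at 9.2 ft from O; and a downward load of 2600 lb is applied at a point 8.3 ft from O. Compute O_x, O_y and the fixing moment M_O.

O_x = 0, O_y = 7512 lb, M_O = 43700 lb·ft

Resultant of the distributed load: 654 × 5.6 = 3662.4 lb at 2.9 ft from O.
ΣF_x = 0: O_x = 0.
ΣF_y = 0: O_y − 654·5.6 − 1250 − 2600 = 0 → O_y = 7512 lb.
ΣM about O: M_O − (654·5.6)·2.9 − 1250·9.2 − 2600·8.3 = 0 → M_O = 43700 lb·ft.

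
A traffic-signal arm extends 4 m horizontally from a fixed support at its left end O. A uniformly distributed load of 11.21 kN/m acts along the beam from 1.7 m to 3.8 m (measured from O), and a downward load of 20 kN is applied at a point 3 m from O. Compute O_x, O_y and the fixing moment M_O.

Resultant of the distributed load: 11.21 × 2.1 = 23.541 kN at 2.75 m from O.
ΣF_x = 0: O_x = 0.
ΣF_y = 0: O_y − 11.21·2.1 − 20 = 0 → O_y = 43.54 kN.
ΣM about O: M_O − (11.21·2.1)·2.75 − 20·3 = 0 → M_O = 124.7 kN·m.

O_x = 0, O_y = 43.54 kN, M_O = 124.7 kN·m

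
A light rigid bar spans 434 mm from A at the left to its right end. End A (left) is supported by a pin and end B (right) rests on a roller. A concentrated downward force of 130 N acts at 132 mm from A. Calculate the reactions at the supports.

A_x = 0, A_y = 90.46 N, B_y = 39.54 N

Taking moments about A: B_y·434 − 130·132 = 0 → B_y = 17160/434 = 39.5392 ≈ 39.54 N.
ΣF_y = 0: A_y + 39.5392 − 130 = 0 → A_y = 90.46 N.
ΣF_x = 0: no horizontal applied forces, so A_x = 0.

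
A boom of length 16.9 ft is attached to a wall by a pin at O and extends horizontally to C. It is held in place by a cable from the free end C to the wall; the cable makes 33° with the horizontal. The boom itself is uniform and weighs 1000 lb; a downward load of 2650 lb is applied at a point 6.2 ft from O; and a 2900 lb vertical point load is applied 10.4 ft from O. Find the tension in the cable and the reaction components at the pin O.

ΣM about O: T·sin33°·16.9 − 1000·8.45 − 2650·6.2 − 2900·10.4 = 0 → T = 55040/(16.9·0.544639) = 5979.75 ≈ 5980 lb.
ΣF_x = 0: O_x − T·cos33° = 0 → O_x = 5979.75 × 0.838671 = 5015 lb.
ΣF_y = 0: O_y + T·sin33° − 1000 − 2650 − 2900 = 0 → O_y = 6550 − 5979.75 × 0.544639 = 3293 lb.

T = 5980 lb, O_x = 5015 lb, O_y = 3293 lb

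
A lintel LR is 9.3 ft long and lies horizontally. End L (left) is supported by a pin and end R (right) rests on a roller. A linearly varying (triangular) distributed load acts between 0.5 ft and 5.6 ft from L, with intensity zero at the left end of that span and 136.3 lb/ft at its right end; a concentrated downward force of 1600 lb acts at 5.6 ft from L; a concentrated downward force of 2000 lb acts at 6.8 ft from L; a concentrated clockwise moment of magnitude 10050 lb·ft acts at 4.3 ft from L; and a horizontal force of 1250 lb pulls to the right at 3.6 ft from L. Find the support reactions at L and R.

Resultant of the triangular load: ½ × 136.3 × 5.1 = 347.565 lb, acting at 3.9 ft from L (one-third of the span from the peak).
Moments about L: R_y·9.3 − (½·136.3·5.1)·3.9 − 1600·5.6 − 2000·6.8 − 10050 = 0 → R_y = 33965.5035/9.3 = 3652.2 ≈ 3652 lb.
ΣF_y = 0: L_y + 3652.2 − ½·136.3·5.1 − 1600 − 2000 = 0 → L_y = 295.4 lb.
ΣF_x = 0: L_x + 1250 = 0 → L_x = -1250 lb.

L_x = -1250 lb, L_y = 295.4 lb, R_y = 3652 lb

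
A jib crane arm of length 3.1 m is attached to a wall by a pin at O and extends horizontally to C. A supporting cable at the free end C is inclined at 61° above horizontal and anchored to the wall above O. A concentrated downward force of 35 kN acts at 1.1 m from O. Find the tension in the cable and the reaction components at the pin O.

T = 14.20 kN, O_x = 6.884 kN, O_y = 22.58 kN

ΣM about O: T·sin61°·3.1 − 35·1.1 = 0 → T = 38.5/(3.1·0.87462) = 14.1997 ≈ 14.20 kN.
ΣF_x = 0: O_x − T·cos61° = 0 → O_x = 14.1997 × 0.48481 = 6.884 kN.
ΣF_y = 0: O_y + T·sin61° − 35 = 0 → O_y = 35 − 14.1997 × 0.87462 = 22.58 kN.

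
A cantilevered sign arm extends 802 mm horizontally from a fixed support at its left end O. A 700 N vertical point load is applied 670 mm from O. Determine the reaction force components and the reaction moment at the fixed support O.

O_x = 0, O_y = 700.0 N, M_O = 469000 N·mm

ΣF_x = 0: O_x = 0.
ΣF_y = 0: O_y − 700 = 0 → O_y = 700.0 N.
ΣM about O: M_O − 700·670 = 0 → M_O = 469000 N·mm.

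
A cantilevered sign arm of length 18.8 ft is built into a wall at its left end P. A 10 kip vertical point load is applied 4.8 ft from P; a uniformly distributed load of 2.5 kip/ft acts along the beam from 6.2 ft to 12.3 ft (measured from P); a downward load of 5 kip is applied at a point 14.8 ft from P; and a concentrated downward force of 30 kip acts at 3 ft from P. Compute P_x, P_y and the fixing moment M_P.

Resultant of the distributed load: 2.5 × 6.1 = 15.25 kip at 9.25 ft from P.
ΣF_x = 0: P_x = 0.
ΣF_y = 0: P_y − 10 − 2.5·6.1 − 5 − 30 = 0 → P_y = 60.25 kip.
ΣM about P: M_P − 10·4.8 − (2.5·6.1)·9.25 − 5·14.8 − 30·3 = 0 → M_P = 353.1 kip·ft.

P_x = 0, P_y = 60.25 kip, M_P = 353.1 kip·ft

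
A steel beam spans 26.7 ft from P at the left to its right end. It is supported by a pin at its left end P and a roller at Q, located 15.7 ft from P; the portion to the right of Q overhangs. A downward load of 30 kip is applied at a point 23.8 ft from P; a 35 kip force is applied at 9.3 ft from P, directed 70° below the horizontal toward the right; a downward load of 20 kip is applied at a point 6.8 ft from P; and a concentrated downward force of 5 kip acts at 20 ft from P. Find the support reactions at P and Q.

Moments about P: Q_y·15.7 − 30·23.8 − 35·sin70°·9.3 − 20·6.8 − 5·20 = 0 → Q_y = 1255.87/15.7 = 79.9917 ≈ 79.99 kip.
ΣF_y = 0: P_y + 79.9917 − 30 − 35·sin70° − 20 − 5 = 0 → P_y = 7.898 kip.
ΣF_x = 0: P_x + 35·cos70° = 0 → P_x = -11.97 kip.

P_x = -11.97 kip, P_y = 7.898 kip, Q_y = 79.99 kip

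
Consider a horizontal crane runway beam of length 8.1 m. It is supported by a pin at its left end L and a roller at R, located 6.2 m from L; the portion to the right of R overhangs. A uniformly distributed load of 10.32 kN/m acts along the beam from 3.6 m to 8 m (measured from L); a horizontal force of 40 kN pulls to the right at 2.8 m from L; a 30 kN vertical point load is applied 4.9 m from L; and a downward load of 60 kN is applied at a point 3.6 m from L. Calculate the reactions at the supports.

L_x = -40.00 kN, L_y = 34.38 kN, R_y = 101.0 kN

Resultant of the distributed load: 10.32 × 4.4 = 45.408 kN at 5.8 m from L.
Taking moments about L: R_y·6.2 − (10.32·4.4)·5.8 − 30·4.9 − 60·3.6 = 0 → R_y = 626.3664/6.2 = 101.027 ≈ 101.0 kN.
ΣF_y = 0: L_y + 101.027 − 10.32·4.4 − 30 − 60 = 0 → L_y = 34.38 kN.
ΣF_x = 0: L_x + 40 = 0 → L_x = -40.00 kN.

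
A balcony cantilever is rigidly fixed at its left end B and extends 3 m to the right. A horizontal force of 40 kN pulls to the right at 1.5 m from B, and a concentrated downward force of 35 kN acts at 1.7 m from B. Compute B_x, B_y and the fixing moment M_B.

ΣF_x = 0: B_x + 40 = 0 → B_x = -40.00 kN.
ΣF_y = 0: B_y − 35 = 0 → B_y = 35.00 kN.
ΣM about B: M_B − 35·1.7 = 0 → M_B = 59.50 kN·m.

B_x = -40.00 kN, B_y = 35.00 kN, M_B = 59.50 kN·m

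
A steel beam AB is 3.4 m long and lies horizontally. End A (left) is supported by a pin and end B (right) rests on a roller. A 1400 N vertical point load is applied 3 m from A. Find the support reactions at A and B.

A_x = 0, A_y = 164.7 N, B_y = 1235 N

Taking moments about A: B_y·3.4 − 1400·3 = 0 → B_y = 4200/3.4 = 1235.29 ≈ 1235 N.
ΣF_y = 0: A_y + 1235.29 − 1400 = 0 → A_y = 164.7 N.
ΣF_x = 0: no horizontal applied forces, so A_x = 0.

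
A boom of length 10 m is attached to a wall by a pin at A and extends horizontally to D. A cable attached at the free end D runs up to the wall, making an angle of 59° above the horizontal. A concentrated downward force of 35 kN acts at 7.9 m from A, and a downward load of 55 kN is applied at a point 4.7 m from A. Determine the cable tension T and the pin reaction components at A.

T = 62.41 kN, A_x = 32.15 kN, A_y = 36.50 kN

ΣM about A: T·sin59°·10 − 35·7.9 − 55·4.7 = 0 → T = 535/(10·0.857167) = 62.4149 ≈ 62.41 kN.
ΣF_x = 0: A_x − T·cos59° = 0 → A_x = 62.4149 × 0.515038 = 32.15 kN.
ΣF_y = 0: A_y + T·sin59° − 35 − 55 = 0 → A_y = 90 − 62.4149 × 0.857167 = 36.50 kN.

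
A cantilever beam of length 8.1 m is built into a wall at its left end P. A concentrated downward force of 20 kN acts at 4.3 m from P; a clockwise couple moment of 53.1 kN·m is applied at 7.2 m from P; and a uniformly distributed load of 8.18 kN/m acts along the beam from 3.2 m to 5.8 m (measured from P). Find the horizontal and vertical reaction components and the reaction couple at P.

P_x = 0, P_y = 41.27 kN, M_P = 234.8 kN·m

Resultant of the distributed load: 8.18 × 2.6 = 21.268 kN at 4.5 m from P.
ΣF_x = 0: P_x = 0.
ΣF_y = 0: P_y − 20 − 8.18·2.6 = 0 → P_y = 41.27 kN.
ΣM about P: M_P − 20·4.3 − 53.1 − (8.18·2.6)·4.5 = 0 → M_P = 234.8 kN·m.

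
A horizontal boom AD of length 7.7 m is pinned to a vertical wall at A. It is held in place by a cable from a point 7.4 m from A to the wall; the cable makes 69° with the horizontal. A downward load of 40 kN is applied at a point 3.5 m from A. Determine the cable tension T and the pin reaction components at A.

T = 20.26 kN, A_x = 7.262 kN, A_y = 21.08 kN

ΣM about A: T·sin69°·7.4 − 40·3.5 = 0 → T = 140/(7.4·0.93358) = 20.2649 ≈ 20.26 kN.
ΣF_x = 0: A_x − T·cos69° = 0 → A_x = 20.2649 × 0.358368 = 7.262 kN.
ΣF_y = 0: A_y + T·sin69° − 40 = 0 → A_y = 40 − 20.2649 × 0.93358 = 21.08 kN.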